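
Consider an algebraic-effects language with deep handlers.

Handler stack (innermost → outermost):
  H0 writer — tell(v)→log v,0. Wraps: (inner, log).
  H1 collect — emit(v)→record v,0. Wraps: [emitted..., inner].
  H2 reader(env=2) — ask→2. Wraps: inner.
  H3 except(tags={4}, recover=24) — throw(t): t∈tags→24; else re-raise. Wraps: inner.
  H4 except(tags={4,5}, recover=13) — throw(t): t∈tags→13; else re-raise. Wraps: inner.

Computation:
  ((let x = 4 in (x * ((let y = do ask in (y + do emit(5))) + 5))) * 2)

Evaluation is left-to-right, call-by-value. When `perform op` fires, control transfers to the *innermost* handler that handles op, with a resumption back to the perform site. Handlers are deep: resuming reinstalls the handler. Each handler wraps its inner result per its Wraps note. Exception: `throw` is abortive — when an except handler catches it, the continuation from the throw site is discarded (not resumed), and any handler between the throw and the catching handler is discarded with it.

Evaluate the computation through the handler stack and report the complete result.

Step-by-step:
ask @ H2 ⇒ 2
emit(5) @ H1 ⇒ out+=5
H0 returns (56, ())
H1 returns [5, (56, ())]
H2 returns [5, (56, ())]
H3 returns [5, (56, ())]
H4 returns [5, (56, ())]
= [5, (56, ())]

Answer: [5, (56, ())]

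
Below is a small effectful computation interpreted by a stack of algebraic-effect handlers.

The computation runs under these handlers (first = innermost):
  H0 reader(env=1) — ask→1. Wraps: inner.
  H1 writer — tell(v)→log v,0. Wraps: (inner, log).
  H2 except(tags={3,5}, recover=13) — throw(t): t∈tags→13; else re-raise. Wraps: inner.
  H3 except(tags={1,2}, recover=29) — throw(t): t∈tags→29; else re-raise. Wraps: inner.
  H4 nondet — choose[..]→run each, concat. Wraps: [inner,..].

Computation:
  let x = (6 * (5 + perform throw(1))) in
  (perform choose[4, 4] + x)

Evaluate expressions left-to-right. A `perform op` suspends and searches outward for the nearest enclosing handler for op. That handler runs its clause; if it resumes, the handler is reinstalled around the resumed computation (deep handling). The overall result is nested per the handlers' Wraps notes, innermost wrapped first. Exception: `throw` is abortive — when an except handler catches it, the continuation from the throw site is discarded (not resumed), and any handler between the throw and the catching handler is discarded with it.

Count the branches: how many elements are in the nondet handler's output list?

Answer: 1

Working:
throw(1) @ H2 re-raised
throw(1) @ H3 caught ⇒ 29
H4 returns [29]
= [29]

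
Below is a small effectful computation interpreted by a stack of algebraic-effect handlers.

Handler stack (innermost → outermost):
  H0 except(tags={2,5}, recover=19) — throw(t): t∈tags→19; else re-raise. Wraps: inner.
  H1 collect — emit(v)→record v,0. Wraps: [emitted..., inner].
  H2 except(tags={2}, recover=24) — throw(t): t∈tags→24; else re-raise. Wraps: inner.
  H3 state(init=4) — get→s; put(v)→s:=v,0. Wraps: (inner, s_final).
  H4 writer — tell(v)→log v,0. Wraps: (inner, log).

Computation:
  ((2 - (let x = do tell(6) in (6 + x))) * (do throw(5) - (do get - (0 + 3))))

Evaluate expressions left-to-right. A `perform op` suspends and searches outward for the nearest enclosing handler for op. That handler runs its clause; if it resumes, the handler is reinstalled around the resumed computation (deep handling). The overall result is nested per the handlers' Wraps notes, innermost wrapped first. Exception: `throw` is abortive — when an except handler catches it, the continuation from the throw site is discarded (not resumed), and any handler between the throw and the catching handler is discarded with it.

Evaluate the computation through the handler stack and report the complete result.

Answer: (([19], 4), (6))

Working:
tell(6) @ H4 ⇒ log+=6
throw(5) @ H0 caught ⇒ 19
H1 returns [19]
H2 returns [19]
H3 returns ([19], 4)
H4 returns (([19], 4), (6))
= (([19], 4), (6))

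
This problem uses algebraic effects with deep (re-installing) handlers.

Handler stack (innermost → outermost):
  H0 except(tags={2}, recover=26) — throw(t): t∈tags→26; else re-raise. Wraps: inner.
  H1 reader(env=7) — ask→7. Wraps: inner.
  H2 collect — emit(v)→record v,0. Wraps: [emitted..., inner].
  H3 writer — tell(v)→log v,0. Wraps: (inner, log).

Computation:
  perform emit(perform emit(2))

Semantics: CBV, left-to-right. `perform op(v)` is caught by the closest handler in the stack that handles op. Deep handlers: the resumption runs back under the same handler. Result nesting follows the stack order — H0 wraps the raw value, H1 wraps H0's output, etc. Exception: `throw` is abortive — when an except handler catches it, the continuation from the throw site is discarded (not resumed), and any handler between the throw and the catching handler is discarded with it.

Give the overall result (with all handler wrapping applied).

Step-by-step:
emit(2) @ H2 ⇒ out+=2
emit(0) @ H2 ⇒ out+=0
H0 returns 0
H1 returns 0
H2 returns [2, 0, 0]
H3 returns ([2, 0, 0], ())
= ([2, 0, 0], ())

Answer: ([2, 0, 0], ())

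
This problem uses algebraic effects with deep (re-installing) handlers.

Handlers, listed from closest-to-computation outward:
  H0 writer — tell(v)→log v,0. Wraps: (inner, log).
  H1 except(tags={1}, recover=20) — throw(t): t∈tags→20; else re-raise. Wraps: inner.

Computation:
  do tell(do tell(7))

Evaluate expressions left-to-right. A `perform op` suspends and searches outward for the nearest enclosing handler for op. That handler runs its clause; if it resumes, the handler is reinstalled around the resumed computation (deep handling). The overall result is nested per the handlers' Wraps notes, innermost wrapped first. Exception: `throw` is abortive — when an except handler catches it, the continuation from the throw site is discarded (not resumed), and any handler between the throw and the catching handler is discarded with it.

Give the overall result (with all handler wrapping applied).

Answer: (0, (7, 0))

Step-by-step:
tell(7) @ H0 ⇒ log+=7
tell(0) @ H0 ⇒ log+=0
H0 returns (0, (7, 0))
H1 returns (0, (7, 0))
= (0, (7, 0))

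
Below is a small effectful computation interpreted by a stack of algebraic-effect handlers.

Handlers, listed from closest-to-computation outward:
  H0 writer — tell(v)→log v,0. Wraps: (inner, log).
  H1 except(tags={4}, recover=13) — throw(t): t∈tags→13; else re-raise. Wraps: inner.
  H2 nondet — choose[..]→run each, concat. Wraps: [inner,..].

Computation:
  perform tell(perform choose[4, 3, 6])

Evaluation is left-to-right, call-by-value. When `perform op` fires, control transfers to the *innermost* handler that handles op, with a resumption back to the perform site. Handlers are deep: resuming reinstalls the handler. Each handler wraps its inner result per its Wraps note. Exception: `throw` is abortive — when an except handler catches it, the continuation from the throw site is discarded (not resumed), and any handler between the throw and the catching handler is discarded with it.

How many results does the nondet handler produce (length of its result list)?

Working:
choose[4, 3, 6] @ H2
  branch[0] choose=4:
    tell(4) @ H0 ⇒ log+=4
    H0 returns (0, (4))
    H1 returns (0, (4))
    H2 returns [(0, (4))]
  branch[1] choose=3:
    tell(3) @ H0 ⇒ log+=3
    H0 returns (0, (3))
    H1 returns (0, (3))
    H2 returns [(0, (3))]
  branch[2] choose=6:
    tell(6) @ H0 ⇒ log+=6
    H0 returns (0, (6))
    H1 returns (0, (6))
    H2 returns [(0, (6))]
= [(0, (4)), (0, (3)), (0, (6))]

Answer: 3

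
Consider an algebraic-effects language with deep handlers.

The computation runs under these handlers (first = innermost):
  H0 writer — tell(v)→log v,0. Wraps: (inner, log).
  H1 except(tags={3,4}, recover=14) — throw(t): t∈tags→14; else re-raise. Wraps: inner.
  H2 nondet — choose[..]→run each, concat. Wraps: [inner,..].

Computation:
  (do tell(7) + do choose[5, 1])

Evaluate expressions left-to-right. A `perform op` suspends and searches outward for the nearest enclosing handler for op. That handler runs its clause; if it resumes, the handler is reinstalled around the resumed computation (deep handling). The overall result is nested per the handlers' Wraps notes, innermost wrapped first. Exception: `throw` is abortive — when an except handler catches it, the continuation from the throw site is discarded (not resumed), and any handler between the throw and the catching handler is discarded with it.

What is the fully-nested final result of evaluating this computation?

Step-by-step:
tell(7) @ H0 ⇒ log+=7
choose[5, 1] @ H2
  branch[0] choose=5:
    H0 returns (5, (7))
    H1 returns (5, (7))
    H2 returns [(5, (7))]
  branch[1] choose=1:
    H0 returns (1, (7))
    H1 returns (1, (7))
    H2 returns [(1, (7))]
= [(5, (7)), (1, (7))]

Answer: [(5, (7)), (1, (7))]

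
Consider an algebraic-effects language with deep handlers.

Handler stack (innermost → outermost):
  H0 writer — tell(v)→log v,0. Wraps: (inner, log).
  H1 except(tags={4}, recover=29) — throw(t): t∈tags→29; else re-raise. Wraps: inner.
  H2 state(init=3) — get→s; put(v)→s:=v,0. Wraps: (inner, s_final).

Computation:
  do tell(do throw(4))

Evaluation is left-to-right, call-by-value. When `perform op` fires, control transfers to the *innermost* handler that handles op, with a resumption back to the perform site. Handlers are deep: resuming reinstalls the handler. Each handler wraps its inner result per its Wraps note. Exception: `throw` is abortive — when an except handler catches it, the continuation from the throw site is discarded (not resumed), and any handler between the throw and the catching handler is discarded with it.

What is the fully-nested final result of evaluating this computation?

Answer: (29, 3)

Evaluation trace:
throw(4) @ H1 caught ⇒ 29
H2 returns (29, 3)
= (29, 3)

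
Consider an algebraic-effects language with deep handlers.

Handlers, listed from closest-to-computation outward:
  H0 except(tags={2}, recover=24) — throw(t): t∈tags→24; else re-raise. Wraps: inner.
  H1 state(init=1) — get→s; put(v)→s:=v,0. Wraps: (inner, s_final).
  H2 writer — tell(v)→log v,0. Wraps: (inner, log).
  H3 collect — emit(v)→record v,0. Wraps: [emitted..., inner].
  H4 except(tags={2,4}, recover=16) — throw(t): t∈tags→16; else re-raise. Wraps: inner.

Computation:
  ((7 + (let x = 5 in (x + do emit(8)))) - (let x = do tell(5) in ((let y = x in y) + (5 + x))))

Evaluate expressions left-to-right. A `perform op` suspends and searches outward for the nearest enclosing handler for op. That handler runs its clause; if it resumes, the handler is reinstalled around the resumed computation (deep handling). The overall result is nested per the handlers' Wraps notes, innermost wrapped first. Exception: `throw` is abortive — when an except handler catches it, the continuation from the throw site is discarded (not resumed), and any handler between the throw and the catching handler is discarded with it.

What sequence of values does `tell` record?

Working:
emit(8) @ H3 ⇒ out+=8
tell(5) @ H2 ⇒ log+=5
H0 returns 7
H1 returns (7, 1)
H2 returns ((7, 1), (5))
H3 returns [8, ((7, 1), (5))]
H4 returns [8, ((7, 1), (5))]
= [8, ((7, 1), (5))]

Answer: (5)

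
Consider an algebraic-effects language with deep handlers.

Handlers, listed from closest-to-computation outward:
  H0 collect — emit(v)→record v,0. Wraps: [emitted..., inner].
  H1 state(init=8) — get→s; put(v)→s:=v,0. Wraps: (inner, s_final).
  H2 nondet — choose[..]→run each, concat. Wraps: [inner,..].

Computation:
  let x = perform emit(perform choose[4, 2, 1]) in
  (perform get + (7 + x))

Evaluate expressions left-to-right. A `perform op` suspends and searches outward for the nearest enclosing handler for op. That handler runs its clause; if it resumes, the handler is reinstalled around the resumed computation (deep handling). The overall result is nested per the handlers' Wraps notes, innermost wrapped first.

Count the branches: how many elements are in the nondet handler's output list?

Step-by-step:
choose[4, 2, 1] @ H2
  branch[0] choose=4:
    emit(4) @ H0 ⇒ out+=4
    get @ H1 ⇒ 8
    H0 returns [4, 15]
    H1 returns ([4, 15], 8)
    H2 returns [([4, 15], 8)]
  branch[1] choose=2:
    emit(2) @ H0 ⇒ out+=2
    get @ H1 ⇒ 8
    H0 returns [2, 15]
    H1 returns ([2, 15], 8)
    H2 returns [([2, 15], 8)]
  branch[2] choose=1:
    emit(1) @ H0 ⇒ out+=1
    get @ H1 ⇒ 8
    H0 returns [1, 15]
    H1 returns ([1, 15], 8)
    H2 returns [([1, 15], 8)]
= [([4, 15], 8), ([2, 15], 8), ([1, 15], 8)]

Answer: 3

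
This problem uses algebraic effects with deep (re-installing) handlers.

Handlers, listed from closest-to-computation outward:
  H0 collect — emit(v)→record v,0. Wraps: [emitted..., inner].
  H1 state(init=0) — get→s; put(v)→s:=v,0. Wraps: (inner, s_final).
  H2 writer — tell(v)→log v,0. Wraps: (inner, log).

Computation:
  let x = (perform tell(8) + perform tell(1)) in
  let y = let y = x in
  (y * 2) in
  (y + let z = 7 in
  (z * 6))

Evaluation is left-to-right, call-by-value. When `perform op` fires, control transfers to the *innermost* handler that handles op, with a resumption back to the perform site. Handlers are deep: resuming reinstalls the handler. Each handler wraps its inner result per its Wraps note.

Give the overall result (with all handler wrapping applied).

Evaluation trace:
tell(8) @ H2 ⇒ log+=8
tell(1) @ H2 ⇒ log+=1
H0 returns [42]
H1 returns ([42], 0)
H2 returns (([42], 0), (8, 1))
= (([42], 0), (8, 1))

Answer: (([42], 0), (8, 1))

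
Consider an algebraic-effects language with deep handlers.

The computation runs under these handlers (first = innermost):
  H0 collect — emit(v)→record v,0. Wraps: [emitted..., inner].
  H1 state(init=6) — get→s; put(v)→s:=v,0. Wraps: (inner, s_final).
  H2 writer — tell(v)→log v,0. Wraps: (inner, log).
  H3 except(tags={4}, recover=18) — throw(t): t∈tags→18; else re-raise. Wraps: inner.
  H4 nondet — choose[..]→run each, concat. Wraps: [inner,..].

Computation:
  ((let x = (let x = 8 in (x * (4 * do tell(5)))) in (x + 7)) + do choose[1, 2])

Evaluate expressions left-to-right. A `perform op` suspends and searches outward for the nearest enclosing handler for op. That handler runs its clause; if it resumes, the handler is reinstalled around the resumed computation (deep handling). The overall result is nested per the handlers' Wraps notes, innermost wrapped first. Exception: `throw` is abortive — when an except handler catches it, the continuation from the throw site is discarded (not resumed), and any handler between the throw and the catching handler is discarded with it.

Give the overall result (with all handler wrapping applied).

Step-by-step:
tell(5) @ H2 ⇒ log+=5
choose[1, 2] @ H4
  branch[0] choose=1:
    H0 returns [8]
    H1 returns ([8], 6)
    H2 returns (([8], 6), (5))
    H3 returns (([8], 6), (5))
    H4 returns [(([8], 6), (5))]
  branch[1] choose=2:
    H0 returns [9]
    H1 returns ([9], 6)
    H2 returns (([9], 6), (5))
    H3 returns (([9], 6), (5))
    H4 returns [(([9], 6), (5))]
= [(([8], 6), (5)), (([9], 6), (5))]

Answer: [(([8], 6), (5)), (([9], 6), (5))]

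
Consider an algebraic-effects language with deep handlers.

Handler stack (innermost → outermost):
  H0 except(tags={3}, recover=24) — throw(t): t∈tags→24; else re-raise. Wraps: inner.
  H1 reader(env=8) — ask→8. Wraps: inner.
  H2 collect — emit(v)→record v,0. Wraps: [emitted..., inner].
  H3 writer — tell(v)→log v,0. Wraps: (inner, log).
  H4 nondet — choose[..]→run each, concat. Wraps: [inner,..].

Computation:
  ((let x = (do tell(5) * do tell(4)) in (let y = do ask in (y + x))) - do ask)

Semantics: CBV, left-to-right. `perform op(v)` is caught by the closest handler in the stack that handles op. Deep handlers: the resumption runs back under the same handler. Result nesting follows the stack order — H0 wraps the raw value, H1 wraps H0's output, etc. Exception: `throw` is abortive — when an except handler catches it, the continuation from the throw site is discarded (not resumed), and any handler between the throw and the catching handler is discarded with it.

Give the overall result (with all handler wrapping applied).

Answer: [([0], (5, 4))]

Working:
tell(5) @ H3 ⇒ log+=5
tell(4) @ H3 ⇒ log+=4
ask @ H1 ⇒ 8
ask @ H1 ⇒ 8
H0 returns 0
H1 returns 0
H2 returns [0]
H3 returns ([0], (5, 4))
H4 returns [([0], (5, 4))]
= [([0], (5, 4))]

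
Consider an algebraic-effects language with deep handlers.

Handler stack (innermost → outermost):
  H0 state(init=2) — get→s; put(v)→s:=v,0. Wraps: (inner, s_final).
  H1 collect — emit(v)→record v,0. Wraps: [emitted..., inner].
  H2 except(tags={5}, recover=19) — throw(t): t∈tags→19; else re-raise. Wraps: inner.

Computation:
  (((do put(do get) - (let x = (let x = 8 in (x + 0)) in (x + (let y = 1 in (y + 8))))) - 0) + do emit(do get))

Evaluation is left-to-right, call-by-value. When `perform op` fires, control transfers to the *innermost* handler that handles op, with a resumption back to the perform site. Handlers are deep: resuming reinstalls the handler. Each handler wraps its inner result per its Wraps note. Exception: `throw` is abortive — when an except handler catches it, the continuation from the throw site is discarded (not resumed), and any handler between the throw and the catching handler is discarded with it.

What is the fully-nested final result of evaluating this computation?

Answer: [2, (-17, 2)]

Evaluation trace:
get @ H0 ⇒ 2
put(2) @ H0 ⇒ s:=2
get @ H0 ⇒ 2
emit(2) @ H1 ⇒ out+=2
H0 returns (-17, 2)
H1 returns [2, (-17, 2)]
H2 returns [2, (-17, 2)]
= [2, (-17, 2)]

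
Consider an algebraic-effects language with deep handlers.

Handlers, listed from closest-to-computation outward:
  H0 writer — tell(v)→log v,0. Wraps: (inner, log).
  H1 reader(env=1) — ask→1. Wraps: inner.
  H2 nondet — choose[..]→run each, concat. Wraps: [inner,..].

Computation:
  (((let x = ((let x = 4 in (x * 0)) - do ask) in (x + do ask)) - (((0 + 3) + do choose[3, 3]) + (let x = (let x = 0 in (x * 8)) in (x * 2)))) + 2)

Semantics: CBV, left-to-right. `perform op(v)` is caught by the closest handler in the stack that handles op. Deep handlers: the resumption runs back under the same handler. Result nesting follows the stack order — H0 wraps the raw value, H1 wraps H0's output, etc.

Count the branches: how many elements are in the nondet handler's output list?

Answer: 2

Evaluation trace:
ask @ H1 ⇒ 1
ask @ H1 ⇒ 1
choose[3, 3] @ H2
  branch[0] choose=3:
    H0 returns (-4, ())
    H1 returns (-4, ())
    H2 returns [(-4, ())]
  branch[1] choose=3:
    H0 returns (-4, ())
    H1 returns (-4, ())
    H2 returns [(-4, ())]
= [(-4, ()), (-4, ())]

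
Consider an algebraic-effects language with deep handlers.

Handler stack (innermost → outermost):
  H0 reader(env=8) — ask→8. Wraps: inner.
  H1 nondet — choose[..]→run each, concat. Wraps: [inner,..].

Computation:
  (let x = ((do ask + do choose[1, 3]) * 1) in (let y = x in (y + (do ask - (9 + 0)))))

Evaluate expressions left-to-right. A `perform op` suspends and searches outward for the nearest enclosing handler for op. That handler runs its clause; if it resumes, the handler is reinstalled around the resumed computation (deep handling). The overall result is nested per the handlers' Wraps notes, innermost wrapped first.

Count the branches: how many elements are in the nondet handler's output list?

Step-by-step:
ask @ H0 ⇒ 8
choose[1, 3] @ H1
  branch[0] choose=1:
    ask @ H0 ⇒ 8
    H0 returns 8
    H1 returns [8]
  branch[1] choose=3:
    ask @ H0 ⇒ 8
    H0 returns 10
    H1 returns [10]
= [8, 10]

Answer: 2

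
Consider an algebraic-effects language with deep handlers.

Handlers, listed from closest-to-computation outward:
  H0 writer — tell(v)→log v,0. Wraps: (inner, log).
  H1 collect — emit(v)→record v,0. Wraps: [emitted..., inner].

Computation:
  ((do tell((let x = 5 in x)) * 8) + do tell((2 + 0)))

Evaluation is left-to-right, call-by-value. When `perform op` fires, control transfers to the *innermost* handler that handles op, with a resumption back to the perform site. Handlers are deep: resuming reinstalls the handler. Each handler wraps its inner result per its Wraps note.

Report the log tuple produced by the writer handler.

Working:
tell(5) @ H0 ⇒ log+=5
tell(2) @ H0 ⇒ log+=2
H0 returns (0, (5, 2))
H1 returns [(0, (5, 2))]
= [(0, (5, 2))]

Answer: (5, 2)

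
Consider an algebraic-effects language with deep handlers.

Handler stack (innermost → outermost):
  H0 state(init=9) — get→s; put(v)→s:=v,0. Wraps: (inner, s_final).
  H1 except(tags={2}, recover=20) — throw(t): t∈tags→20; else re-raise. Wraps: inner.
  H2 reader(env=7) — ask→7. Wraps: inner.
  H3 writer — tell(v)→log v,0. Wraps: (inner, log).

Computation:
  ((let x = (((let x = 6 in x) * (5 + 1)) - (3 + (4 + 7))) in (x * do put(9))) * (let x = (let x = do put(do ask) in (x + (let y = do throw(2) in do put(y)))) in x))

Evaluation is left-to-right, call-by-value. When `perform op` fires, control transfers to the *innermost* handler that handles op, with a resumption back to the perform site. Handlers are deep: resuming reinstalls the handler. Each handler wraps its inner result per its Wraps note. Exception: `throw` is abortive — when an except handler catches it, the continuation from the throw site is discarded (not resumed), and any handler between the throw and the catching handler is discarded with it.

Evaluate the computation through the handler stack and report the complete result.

Answer: (20, ())

Evaluation trace:
put(9) @ H0 ⇒ s:=9
ask @ H2 ⇒ 7
put(7) @ H0 ⇒ s:=7
throw(2) @ H1 caught ⇒ 20
H2 returns 20
H3 returns (20, ())
= (20, ())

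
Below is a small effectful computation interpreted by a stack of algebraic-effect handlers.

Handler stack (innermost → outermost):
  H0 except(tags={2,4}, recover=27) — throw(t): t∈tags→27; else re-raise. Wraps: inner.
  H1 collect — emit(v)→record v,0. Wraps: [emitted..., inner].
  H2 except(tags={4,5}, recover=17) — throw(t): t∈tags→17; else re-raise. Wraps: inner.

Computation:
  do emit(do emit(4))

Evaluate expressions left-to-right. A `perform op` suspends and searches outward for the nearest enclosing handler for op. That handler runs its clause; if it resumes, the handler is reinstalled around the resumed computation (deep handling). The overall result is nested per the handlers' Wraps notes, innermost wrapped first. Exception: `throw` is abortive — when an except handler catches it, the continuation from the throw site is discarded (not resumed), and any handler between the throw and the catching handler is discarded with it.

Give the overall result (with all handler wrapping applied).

Working:
emit(4) @ H1 ⇒ out+=4
emit(0) @ H1 ⇒ out+=0
H0 returns 0
H1 returns [4, 0, 0]
H2 returns [4, 0, 0]
= [4, 0, 0]

Answer: [4, 0, 0]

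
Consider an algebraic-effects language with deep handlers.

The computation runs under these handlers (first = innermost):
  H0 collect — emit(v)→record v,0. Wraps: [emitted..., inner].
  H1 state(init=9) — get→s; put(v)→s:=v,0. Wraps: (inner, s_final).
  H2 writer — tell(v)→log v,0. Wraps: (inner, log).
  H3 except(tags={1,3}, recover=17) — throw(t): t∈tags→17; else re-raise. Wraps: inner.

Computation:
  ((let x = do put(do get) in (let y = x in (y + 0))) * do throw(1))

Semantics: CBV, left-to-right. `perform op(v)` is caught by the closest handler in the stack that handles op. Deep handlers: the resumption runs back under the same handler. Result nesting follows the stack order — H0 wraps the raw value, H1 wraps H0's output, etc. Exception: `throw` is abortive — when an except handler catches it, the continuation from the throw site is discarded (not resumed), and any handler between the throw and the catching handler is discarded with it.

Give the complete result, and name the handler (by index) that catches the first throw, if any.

Step-by-step:
get @ H1 ⇒ 9
put(9) @ H1 ⇒ s:=9
throw(1) @ H3 caught ⇒ 17
= 17

Answer: 17 ; first throw caught by: H3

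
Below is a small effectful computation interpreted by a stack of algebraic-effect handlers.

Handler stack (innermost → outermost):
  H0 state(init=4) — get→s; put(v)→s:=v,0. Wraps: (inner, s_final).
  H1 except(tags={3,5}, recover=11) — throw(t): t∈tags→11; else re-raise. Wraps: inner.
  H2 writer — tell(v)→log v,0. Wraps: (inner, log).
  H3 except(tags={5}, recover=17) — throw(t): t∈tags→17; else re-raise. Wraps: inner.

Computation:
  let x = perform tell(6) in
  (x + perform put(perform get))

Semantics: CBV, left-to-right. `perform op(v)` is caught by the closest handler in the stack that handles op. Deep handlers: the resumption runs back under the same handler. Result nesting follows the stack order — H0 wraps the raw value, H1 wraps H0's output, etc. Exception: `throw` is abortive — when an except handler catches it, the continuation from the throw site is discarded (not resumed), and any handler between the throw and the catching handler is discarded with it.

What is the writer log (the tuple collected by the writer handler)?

Answer: (6)

Working:
tell(6) @ H2 ⇒ log+=6
get @ H0 ⇒ 4
put(4) @ H0 ⇒ s:=4
H0 returns (0, 4)
H1 returns (0, 4)
H2 returns ((0, 4), (6))
H3 returns ((0, 4), (6))
= ((0, 4), (6))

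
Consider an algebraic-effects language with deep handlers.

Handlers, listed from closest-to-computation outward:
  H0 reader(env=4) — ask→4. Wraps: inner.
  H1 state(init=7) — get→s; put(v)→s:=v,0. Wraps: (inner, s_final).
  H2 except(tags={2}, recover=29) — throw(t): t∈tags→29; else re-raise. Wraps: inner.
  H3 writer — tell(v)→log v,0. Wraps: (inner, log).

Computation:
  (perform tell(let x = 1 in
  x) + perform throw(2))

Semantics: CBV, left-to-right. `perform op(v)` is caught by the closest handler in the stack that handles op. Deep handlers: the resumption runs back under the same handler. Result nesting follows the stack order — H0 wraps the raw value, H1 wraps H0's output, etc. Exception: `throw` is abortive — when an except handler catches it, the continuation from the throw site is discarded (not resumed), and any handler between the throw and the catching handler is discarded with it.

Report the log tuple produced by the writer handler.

Working:
tell(1) @ H3 ⇒ log+=1
throw(2) @ H2 caught ⇒ 29
H3 returns (29, (1))
= (29, (1))

Answer: (1)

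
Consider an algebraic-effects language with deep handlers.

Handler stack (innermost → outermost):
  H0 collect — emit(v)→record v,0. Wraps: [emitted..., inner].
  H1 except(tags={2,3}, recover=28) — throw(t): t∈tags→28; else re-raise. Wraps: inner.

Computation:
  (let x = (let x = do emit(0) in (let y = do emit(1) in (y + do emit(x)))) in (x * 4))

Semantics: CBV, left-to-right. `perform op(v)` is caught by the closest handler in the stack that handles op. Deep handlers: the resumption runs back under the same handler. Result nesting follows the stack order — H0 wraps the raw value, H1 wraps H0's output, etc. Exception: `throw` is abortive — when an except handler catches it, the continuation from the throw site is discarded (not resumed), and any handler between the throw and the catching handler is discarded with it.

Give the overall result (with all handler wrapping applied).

Evaluation trace:
emit(0) @ H0 ⇒ out+=0
emit(1) @ H0 ⇒ out+=1
emit(0) @ H0 ⇒ out+=0
H0 returns [0, 1, 0, 0]
H1 returns [0, 1, 0, 0]
= [0, 1, 0, 0]

Answer: [0, 1, 0, 0]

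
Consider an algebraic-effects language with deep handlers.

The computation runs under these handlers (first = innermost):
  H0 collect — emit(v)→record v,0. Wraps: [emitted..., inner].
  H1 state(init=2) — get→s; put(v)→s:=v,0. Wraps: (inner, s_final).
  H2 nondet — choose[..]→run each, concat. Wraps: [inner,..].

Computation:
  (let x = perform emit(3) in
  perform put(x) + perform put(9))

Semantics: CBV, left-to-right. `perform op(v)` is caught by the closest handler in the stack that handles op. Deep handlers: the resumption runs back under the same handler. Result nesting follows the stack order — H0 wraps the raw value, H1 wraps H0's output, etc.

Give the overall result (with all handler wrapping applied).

Evaluation trace:
emit(3) @ H0 ⇒ out+=3
put(0) @ H1 ⇒ s:=0
put(9) @ H1 ⇒ s:=9
H0 returns [3, 0]
H1 returns ([3, 0], 9)
H2 returns [([3, 0], 9)]
= [([3, 0], 9)]

Answer: [([3, 0], 9)]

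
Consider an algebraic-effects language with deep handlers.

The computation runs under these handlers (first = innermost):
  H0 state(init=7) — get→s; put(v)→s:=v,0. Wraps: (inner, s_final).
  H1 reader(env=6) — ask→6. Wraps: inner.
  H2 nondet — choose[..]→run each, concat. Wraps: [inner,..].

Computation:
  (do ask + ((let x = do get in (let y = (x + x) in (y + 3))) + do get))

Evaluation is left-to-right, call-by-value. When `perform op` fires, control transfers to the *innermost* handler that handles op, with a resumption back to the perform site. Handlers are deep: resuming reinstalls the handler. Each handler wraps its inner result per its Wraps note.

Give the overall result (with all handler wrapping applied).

Answer: [(30, 7)]

Evaluation trace:
ask @ H1 ⇒ 6
get @ H0 ⇒ 7
get @ H0 ⇒ 7
H0 returns (30, 7)
H1 returns (30, 7)
H2 returns [(30, 7)]
= [(30, 7)]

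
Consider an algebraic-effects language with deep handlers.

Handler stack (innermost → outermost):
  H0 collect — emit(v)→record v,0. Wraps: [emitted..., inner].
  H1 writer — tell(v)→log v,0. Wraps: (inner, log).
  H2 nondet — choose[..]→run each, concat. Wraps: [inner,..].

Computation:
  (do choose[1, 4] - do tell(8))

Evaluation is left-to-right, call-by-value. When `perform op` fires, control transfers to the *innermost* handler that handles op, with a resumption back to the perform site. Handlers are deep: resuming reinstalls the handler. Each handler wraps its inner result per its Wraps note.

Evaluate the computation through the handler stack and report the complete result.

Evaluation trace:
choose[1, 4] @ H2
  branch[0] choose=1:
    tell(8) @ H1 ⇒ log+=8
    H0 returns [1]
    H1 returns ([1], (8))
    H2 returns [([1], (8))]
  branch[1] choose=4:
    tell(8) @ H1 ⇒ log+=8
    H0 returns [4]
    H1 returns ([4], (8))
    H2 returns [([4], (8))]
= [([1], (8)), ([4], (8))]

Answer: [([1], (8)), ([4], (8))]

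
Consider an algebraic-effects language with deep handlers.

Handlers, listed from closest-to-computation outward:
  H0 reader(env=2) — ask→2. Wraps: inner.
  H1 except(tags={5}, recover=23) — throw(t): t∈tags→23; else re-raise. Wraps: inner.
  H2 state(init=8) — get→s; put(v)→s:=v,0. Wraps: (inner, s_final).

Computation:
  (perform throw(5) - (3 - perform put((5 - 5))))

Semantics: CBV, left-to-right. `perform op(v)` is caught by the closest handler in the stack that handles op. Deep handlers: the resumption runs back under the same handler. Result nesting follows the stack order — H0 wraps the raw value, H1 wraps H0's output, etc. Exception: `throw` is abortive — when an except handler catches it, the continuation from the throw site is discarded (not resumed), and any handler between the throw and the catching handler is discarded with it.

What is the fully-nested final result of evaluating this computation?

Evaluation trace:
throw(5) @ H1 caught ⇒ 23
H2 returns (23, 8)
= (23, 8)

Answer: (23, 8)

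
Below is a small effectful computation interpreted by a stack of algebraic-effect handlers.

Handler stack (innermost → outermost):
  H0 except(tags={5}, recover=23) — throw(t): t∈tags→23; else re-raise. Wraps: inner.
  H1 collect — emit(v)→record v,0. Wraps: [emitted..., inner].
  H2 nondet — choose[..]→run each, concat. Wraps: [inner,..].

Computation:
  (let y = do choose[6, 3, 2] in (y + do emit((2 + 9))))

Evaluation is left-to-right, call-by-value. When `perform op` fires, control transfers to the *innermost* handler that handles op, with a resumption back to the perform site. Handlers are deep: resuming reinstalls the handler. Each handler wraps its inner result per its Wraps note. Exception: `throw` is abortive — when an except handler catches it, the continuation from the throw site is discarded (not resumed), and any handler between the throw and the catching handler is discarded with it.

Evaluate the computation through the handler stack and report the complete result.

Working:
choose[6, 3, 2] @ H2
  branch[0] choose=6:
    emit(11) @ H1 ⇒ out+=11
    H0 returns 6
    H1 returns [11, 6]
    H2 returns [[11, 6]]
  branch[1] choose=3:
    emit(11) @ H1 ⇒ out+=11
    H0 returns 3
    H1 returns [11, 3]
    H2 returns [[11, 3]]
  branch[2] choose=2:
    emit(11) @ H1 ⇒ out+=11
    H0 returns 2
    H1 returns [11, 2]
    H2 returns [[11, 2]]
= [[11, 6], [11, 3], [11, 2]]

Answer: [[11, 6], [11, 3], [11, 2]]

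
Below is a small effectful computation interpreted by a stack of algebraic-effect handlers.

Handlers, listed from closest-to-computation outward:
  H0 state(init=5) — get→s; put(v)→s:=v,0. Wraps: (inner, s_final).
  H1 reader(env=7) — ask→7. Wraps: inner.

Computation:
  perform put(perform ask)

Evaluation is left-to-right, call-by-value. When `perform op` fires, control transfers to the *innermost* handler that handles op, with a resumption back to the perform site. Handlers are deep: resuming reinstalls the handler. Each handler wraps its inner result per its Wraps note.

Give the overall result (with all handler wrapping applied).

Working:
ask @ H1 ⇒ 7
put(7) @ H0 ⇒ s:=7
H0 returns (0, 7)
H1 returns (0, 7)
= (0, 7)

Answer: (0, 7)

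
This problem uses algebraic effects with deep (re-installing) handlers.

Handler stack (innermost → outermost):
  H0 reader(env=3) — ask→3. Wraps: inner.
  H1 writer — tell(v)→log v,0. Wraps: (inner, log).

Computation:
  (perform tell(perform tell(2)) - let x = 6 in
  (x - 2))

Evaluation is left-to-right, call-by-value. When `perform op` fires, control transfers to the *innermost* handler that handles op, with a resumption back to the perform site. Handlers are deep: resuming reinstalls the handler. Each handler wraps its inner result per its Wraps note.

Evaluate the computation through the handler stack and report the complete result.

Answer: (-4, (2, 0))

Working:
tell(2) @ H1 ⇒ log+=2
tell(0) @ H1 ⇒ log+=0
H0 returns -4
H1 returns (-4, (2, 0))
= (-4, (2, 0))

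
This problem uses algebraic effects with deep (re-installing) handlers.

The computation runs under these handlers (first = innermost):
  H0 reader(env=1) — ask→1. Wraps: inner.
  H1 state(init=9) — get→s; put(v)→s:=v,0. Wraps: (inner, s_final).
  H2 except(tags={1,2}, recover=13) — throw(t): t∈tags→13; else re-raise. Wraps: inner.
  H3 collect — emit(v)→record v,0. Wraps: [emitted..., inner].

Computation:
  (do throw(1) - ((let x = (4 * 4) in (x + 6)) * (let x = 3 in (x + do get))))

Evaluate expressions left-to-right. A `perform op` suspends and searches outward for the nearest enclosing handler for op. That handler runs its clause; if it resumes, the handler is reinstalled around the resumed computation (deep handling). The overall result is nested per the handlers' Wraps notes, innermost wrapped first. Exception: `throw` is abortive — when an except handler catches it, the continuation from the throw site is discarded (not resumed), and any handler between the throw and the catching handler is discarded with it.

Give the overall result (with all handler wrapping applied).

Working:
throw(1) @ H2 caught ⇒ 13
H3 returns [13]
= [13]

Answer: [13]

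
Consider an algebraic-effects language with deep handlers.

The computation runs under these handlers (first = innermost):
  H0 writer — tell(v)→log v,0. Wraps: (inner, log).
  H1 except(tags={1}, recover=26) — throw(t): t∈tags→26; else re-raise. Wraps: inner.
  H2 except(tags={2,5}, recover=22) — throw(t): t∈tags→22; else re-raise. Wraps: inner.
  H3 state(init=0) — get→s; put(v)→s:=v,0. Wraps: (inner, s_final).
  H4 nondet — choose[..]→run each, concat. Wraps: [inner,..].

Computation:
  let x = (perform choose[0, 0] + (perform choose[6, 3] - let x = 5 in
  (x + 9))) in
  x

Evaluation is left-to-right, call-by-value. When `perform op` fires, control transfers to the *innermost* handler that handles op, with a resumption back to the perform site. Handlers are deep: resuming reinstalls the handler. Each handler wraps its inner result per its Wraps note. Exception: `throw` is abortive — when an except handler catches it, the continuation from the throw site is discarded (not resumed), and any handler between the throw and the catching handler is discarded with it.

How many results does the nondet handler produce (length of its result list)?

Answer: 4

Evaluation trace:
choose[0, 0] @ H4
  branch[0] choose=0:
    choose[6, 3] @ H4
      branch[0] choose=6:
        H0 returns (-8, ())
        H1 returns (-8, ())
        H2 returns (-8, ())
        H3 returns ((-8, ()), 0)
        H4 returns [((-8, ()), 0)]
      branch[1] choose=3:
        H0 returns (-11, ())
        H1 returns (-11, ())
        H2 returns (-11, ())
        H3 returns ((-11, ()), 0)
        H4 returns [((-11, ()), 0)]
  branch[1] choose=0:
    choose[6, 3] @ H4
      branch[0] choose=6:
        H0 returns (-8, ())
        H1 returns (-8, ())
        H2 returns (-8, ())
        H3 returns ((-8, ()), 0)
        H4 returns [((-8, ()), 0)]
      branch[1] choose=3:
        H0 returns (-11, ())
        H1 returns (-11, ())
        H2 returns (-11, ())
        H3 returns ((-11, ()), 0)
        H4 returns [((-11, ()), 0)]
= [((-8, ()), 0), ((-11, ()), 0), ((-8, ()), 0), ((-11, ()), 0)]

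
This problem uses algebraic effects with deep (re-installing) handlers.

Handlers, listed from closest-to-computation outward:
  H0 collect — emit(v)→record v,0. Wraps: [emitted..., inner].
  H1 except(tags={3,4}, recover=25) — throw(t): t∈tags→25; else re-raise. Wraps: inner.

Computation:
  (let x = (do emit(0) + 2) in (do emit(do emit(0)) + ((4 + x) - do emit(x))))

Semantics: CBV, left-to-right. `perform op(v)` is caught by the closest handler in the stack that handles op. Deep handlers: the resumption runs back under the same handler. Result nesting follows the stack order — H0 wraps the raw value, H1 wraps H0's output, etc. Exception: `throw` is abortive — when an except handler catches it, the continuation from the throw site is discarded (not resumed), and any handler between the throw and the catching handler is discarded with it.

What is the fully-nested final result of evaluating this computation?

Answer: [0, 0, 0, 2, 6]

Step-by-step:
emit(0) @ H0 ⇒ out+=0
emit(0) @ H0 ⇒ out+=0
emit(0) @ H0 ⇒ out+=0
emit(2) @ H0 ⇒ out+=2
H0 returns [0, 0, 0, 2, 6]
H1 returns [0, 0, 0, 2, 6]
= [0, 0, 0, 2, 6]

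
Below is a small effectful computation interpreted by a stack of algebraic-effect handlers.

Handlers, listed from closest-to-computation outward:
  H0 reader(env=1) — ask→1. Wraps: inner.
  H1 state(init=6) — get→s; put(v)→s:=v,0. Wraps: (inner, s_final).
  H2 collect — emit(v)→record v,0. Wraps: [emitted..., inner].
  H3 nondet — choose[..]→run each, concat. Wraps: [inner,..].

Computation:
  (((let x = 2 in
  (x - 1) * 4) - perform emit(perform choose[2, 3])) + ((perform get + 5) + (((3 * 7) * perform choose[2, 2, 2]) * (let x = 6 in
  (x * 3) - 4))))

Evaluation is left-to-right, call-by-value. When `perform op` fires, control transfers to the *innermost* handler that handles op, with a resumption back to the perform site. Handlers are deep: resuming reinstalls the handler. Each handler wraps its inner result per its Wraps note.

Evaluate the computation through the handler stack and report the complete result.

Working:
choose[2, 3] @ H3
  branch[0] choose=2:
    emit(2) @ H2 ⇒ out+=2
    get @ H1 ⇒ 6
    choose[2, 2, 2] @ H3
      branch[0] choose=2:
        H0 returns 603
        H1 returns (603, 6)
        H2 returns [2, (603, 6)]
        H3 returns [[2, (603, 6)]]
      branch[1] choose=2:
        H0 returns 603
        H1 returns (603, 6)
        H2 returns [2, (603, 6)]
        H3 returns [[2, (603, 6)]]
      branch[2] choose=2:
        H0 returns 603
        H1 returns (603, 6)
        H2 returns [2, (603, 6)]
        H3 returns [[2, (603, 6)]]
  branch[1] choose=3:
    emit(3) @ H2 ⇒ out+=3
    get @ H1 ⇒ 6
    choose[2, 2, 2] @ H3
      branch[0] choose=2:
        H0 returns 603
        H1 returns (603, 6)
        H2 returns [3, (603, 6)]
        H3 returns [[3, (603, 6)]]
      branch[1] choose=2:
        H0 returns 603
        H1 returns (603, 6)
        H2 returns [3, (603, 6)]
        H3 returns [[3, (603, 6)]]
      branch[2] choose=2:
        H0 returns 603
        H1 returns (603, 6)
        H2 returns [3, (603, 6)]
        H3 returns [[3, (603, 6)]]
= [[2, (603, 6)], [2, (603, 6)], [2, (603, 6)], [3, (603, 6)], [3, (603, 6)], [3, (603, 6)]]

Answer: [[2, (603, 6)], [2, (603, 6)], [2, (603, 6)], [3, (603, 6)], [3, (603, 6)], [3, (603, 6)]]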